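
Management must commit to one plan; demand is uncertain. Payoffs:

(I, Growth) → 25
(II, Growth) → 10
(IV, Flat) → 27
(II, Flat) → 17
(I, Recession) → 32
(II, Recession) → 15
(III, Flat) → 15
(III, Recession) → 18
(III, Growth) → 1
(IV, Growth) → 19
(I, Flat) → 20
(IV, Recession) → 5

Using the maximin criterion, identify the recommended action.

I

Row minima: I=20, II=10, III=1, IV=5
Best worst-case = 20 → I.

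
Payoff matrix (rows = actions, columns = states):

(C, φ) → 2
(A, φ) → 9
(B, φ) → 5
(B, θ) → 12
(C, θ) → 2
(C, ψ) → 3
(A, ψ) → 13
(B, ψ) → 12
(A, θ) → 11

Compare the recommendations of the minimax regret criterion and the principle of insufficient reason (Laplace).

minimax regret → A; laplace → A (agree)

Column bests: θ=12, φ=9, ψ=13.
A regrets: 1, 0, 0 → max 1
B regrets: 0, 4, 1 → max 4
C regrets: 10, 7, 10 → max 10
Smallest max regret = 1 → A.
Row averages: A=11, B=29/3, C=7/3
Highest average = 11 → A.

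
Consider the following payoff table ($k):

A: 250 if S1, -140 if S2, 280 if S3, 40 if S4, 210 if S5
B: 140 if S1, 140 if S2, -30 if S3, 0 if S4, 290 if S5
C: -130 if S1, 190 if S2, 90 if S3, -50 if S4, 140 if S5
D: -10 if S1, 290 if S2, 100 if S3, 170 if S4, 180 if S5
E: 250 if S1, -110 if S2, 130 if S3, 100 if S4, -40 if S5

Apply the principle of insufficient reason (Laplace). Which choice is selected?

Row averages: A=128, B=108, C=48, D=146, E=66
Highest average = 146 → D.

D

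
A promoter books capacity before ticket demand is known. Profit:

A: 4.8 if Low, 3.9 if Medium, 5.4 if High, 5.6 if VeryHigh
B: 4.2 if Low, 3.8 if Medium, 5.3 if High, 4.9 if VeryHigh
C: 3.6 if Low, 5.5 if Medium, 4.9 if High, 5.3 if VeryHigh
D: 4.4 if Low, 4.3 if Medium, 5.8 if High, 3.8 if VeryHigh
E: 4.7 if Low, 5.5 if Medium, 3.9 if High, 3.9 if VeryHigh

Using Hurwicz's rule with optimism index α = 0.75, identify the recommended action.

D

A: 0.75·5.6 + 0.25·3.9 = 5.175
B: 0.75·5.3 + 0.25·3.8 = 4.925
C: 0.75·5.5 + 0.25·3.6 = 5.025
D: 0.75·5.8 + 0.25·3.8 = 5.3
E: 0.75·5.5 + 0.25·3.9 = 5.1
Highest Hurwicz score = 5.3 → D.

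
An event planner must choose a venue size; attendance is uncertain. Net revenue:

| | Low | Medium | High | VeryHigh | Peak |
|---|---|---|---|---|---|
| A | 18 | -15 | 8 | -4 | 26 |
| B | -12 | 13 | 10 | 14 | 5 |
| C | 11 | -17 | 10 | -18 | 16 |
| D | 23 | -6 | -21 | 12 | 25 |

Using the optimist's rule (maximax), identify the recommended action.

A

Row maxima: A=26, B=14, C=16, D=25
Best best-case = 26 → A.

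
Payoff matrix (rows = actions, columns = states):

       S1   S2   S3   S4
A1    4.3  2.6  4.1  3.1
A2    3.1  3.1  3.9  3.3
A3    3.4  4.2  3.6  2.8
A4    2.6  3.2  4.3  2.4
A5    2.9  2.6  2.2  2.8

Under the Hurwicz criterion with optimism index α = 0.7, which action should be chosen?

A1

A1: 0.7·4.3 + 0.3·2.6 = 3.79
A2: 0.7·3.9 + 0.3·3.1 = 3.66
A3: 0.7·4.2 + 0.3·2.8 = 3.78
A4: 0.7·4.3 + 0.3·2.4 = 3.73
A5: 0.7·2.9 + 0.3·2.2 = 2.69
Highest Hurwicz score = 3.79 → A1.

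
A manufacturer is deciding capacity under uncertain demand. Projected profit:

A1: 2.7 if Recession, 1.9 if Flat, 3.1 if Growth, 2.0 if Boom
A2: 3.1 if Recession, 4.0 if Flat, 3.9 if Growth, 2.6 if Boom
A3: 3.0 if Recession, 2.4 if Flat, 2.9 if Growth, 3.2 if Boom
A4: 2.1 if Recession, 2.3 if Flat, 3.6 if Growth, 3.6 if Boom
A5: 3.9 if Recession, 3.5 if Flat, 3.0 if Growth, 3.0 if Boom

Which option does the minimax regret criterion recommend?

A5

Column bests: Recession=3.9, Flat=4.0, Growth=3.9, Boom=3.6.
A1 regrets: 1.2, 2.1, 0.8, 1.6 → max 2.1
A2 regrets: 0.8, 0.0, 0.0, 1.0 → max 1.0
A3 regrets: 0.9, 1.6, 1.0, 0.4 → max 1.6
A4 regrets: 1.8, 1.7, 0.3, 0.0 → max 1.8
A5 regrets: 0.0, 0.5, 0.9, 0.6 → max 0.9
Smallest max regret = 0.9 → A5.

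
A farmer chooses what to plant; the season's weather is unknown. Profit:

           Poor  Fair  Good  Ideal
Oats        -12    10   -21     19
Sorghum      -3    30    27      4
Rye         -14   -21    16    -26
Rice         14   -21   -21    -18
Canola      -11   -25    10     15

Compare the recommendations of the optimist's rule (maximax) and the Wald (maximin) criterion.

Row maxima: Oats=19, Sorghum=30, Rye=16, Rice=14, Canola=15
Best best-case = 30 → Sorghum.
Row minima: Oats=-21, Sorghum=-3, Rye=-26, Rice=-21, Canola=-25
Best worst-case = -3 → Sorghum.

maximax → Sorghum; maximin → Sorghum (agree)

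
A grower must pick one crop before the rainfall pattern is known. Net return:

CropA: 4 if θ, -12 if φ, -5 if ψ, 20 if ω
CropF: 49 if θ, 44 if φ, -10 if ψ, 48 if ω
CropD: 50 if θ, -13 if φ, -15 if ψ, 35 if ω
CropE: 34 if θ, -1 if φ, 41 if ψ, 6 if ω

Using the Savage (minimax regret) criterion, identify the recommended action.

CropE

Column bests: θ=50, φ=44, ψ=41, ω=48.
CropA regrets: 46, 56, 46, 28 → max 56
CropF regrets: 1, 0, 51, 0 → max 51
CropD regrets: 0, 57, 56, 13 → max 57
CropE regrets: 16, 45, 0, 42 → max 45
Smallest max regret = 45 → CropE.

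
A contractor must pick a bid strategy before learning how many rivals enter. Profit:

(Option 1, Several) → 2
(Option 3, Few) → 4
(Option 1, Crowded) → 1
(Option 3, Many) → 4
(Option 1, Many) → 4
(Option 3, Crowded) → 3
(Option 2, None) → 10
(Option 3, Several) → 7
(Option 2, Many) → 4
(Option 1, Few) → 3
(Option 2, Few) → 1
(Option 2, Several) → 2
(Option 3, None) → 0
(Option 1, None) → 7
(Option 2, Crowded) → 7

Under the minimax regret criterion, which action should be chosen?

Option 2

Column bests: None=10, Few=4, Several=7, Many=4, Crowded=7.
Option 1 regrets: 3, 1, 5, 0, 6 → max 6
Option 2 regrets: 0, 3, 5, 0, 0 → max 5
Option 3 regrets: 10, 0, 0, 0, 4 → max 10
Smallest max regret = 5 → Option 2.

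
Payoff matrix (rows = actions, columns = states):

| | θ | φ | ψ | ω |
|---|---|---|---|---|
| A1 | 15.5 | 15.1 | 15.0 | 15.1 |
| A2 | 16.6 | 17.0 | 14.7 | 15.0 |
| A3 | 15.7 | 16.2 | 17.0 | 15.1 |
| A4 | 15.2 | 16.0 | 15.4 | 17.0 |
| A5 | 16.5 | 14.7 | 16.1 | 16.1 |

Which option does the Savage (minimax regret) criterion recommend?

A4

Column bests: θ=16.6, φ=17.0, ψ=17.0, ω=17.0.
A1 regrets: 1.1, 1.9, 2.0, 1.9 → max 2.0
A2 regrets: 0.0, 0.0, 2.3, 2.0 → max 2.3
A3 regrets: 0.9, 0.8, 0.0, 1.9 → max 1.9
A4 regrets: 1.4, 1.0, 1.6, 0.0 → max 1.6
A5 regrets: 0.1, 2.3, 0.9, 0.9 → max 2.3
Smallest max regret = 1.6 → A4.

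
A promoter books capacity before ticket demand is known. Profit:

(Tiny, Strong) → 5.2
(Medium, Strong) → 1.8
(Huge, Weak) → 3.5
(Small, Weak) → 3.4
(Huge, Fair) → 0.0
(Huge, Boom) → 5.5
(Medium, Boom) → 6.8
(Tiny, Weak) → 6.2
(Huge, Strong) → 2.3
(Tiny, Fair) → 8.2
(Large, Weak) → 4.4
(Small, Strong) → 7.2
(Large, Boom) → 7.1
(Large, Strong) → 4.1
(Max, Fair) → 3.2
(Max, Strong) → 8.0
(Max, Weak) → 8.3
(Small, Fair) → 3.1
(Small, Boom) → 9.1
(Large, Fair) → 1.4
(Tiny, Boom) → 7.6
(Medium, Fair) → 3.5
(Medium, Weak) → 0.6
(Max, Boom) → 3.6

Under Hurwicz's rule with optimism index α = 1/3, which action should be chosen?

Tiny: 1/3·8.2 + 2/3·5.2 = 6.2
Small: 1/3·9.1 + 2/3·3.1 = 5.1
Medium: 1/3·6.8 + 2/3·0.6 = 8/3
Large: 1/3·7.1 + 2/3·1.4 = 3.3
Huge: 1/3·5.5 + 2/3·0.0 = 11/6
Max: 1/3·8.3 + 2/3·3.2 = 4.9
Highest Hurwicz score = 6.2 → Tiny.

Tiny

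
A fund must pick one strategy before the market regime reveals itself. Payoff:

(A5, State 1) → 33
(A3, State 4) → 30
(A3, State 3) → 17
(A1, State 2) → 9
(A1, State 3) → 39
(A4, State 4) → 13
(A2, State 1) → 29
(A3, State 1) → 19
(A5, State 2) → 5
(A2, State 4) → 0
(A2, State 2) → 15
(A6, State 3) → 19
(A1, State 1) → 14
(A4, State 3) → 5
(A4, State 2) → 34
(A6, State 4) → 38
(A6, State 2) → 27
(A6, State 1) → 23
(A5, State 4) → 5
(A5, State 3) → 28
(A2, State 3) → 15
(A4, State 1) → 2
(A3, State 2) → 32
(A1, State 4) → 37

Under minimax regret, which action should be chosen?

A6

Column bests: State 1=33, State 2=34, State 3=39, State 4=38.
A1 regrets: 19, 25, 0, 1 → max 25
A2 regrets: 4, 19, 24, 38 → max 38
A3 regrets: 14, 2, 22, 8 → max 22
A4 regrets: 31, 0, 34, 25 → max 34
A5 regrets: 0, 29, 11, 33 → max 33
A6 regrets: 10, 7, 20, 0 → max 20
Smallest max regret = 20 → A6.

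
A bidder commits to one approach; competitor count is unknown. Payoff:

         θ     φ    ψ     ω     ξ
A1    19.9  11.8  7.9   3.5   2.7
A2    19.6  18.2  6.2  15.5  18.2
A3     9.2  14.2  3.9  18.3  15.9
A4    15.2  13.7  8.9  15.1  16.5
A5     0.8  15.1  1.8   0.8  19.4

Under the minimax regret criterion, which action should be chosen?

Column bests: θ=19.9, φ=18.2, ψ=8.9, ω=18.3, ξ=19.4.
A1 regrets: 0.0, 6.4, 1.0, 14.8, 16.7 → max 16.7
A2 regrets: 0.3, 0.0, 2.7, 2.8, 1.2 → max 2.8
A3 regrets: 10.7, 4.0, 5.0, 0.0, 3.5 → max 10.7
A4 regrets: 4.7, 4.5, 0.0, 3.2, 2.9 → max 4.7
A5 regrets: 19.1, 3.1, 7.1, 17.5, 0.0 → max 19.1
Smallest max regret = 2.8 → A2.

A2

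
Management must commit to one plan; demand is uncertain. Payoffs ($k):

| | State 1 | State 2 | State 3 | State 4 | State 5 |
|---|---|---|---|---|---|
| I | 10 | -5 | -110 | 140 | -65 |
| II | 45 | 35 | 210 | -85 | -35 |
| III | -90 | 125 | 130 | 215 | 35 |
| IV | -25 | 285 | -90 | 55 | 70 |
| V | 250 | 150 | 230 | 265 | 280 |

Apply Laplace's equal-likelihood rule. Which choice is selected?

V

Row averages: I=-6, II=34, III=83, IV=59, V=235
Highest average = 235 → V.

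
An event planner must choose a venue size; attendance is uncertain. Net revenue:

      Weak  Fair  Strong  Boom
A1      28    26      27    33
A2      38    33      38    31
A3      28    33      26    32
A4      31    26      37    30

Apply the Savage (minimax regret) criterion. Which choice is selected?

Column bests: Weak=38, Fair=33, Strong=38, Boom=33.
A1 regrets: 10, 7, 11, 0 → max 11
A2 regrets: 0, 0, 0, 2 → max 2
A3 regrets: 10, 0, 12, 1 → max 12
A4 regrets: 7, 7, 1, 3 → max 7
Smallest max regret = 2 → A2.

A2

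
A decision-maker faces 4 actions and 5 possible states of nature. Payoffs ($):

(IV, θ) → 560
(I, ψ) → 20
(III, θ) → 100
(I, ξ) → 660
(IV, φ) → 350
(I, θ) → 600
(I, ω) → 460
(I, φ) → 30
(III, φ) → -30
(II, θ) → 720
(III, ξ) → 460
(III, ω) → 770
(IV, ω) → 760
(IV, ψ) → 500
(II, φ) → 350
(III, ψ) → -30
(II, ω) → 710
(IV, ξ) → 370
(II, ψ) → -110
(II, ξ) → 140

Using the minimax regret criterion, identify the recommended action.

Column bests: θ=720, φ=350, ψ=500, ω=770, ξ=660.
I regrets: 120, 320, 480, 310, 0 → max 480
II regrets: 0, 0, 610, 60, 520 → max 610
III regrets: 620, 380, 530, 0, 200 → max 620
IV regrets: 160, 0, 0, 10, 290 → max 290
Smallest max regret = 290 → IV.

IV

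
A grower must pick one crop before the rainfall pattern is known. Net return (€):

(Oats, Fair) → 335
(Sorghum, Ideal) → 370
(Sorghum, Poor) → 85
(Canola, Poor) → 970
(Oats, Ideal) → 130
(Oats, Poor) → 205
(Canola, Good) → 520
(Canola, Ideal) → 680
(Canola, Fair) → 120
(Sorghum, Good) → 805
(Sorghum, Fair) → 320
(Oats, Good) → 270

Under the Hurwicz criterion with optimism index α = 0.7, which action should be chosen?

Canola: 0.7·970 + 0.3·120 = 715
Sorghum: 0.7·805 + 0.3·85 = 589
Oats: 0.7·335 + 0.3·130 = 273.5
Highest Hurwicz score = 715 → Canola.

Canola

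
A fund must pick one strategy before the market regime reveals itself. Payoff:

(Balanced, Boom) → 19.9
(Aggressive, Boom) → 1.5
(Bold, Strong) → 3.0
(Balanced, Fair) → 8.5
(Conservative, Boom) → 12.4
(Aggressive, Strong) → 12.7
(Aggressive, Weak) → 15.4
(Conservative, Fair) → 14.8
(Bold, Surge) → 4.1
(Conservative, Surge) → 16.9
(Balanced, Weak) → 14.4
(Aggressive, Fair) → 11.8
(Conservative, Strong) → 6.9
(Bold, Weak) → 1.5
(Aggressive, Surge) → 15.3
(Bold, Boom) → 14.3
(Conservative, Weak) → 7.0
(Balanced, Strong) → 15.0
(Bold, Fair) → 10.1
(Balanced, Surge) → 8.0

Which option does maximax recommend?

Row maxima: Conservative=16.9, Balanced=19.9, Aggressive=15.4, Bold=14.3
Best best-case = 19.9 → Balanced.

Balanced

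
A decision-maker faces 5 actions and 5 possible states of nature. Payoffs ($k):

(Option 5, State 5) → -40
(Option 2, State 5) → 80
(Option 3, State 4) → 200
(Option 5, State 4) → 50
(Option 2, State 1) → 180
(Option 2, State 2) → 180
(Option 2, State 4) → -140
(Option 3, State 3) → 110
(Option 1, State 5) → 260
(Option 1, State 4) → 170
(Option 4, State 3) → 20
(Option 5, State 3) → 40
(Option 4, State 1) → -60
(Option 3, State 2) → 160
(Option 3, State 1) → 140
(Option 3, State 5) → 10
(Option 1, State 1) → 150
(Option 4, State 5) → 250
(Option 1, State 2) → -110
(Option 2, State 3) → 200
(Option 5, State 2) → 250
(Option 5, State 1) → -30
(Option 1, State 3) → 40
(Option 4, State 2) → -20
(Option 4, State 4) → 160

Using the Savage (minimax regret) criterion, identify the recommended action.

Column bests: State 1=180, State 2=250, State 3=200, State 4=200, State 5=260.
Option 1 regrets: 30, 360, 160, 30, 0 → max 360
Option 2 regrets: 0, 70, 0, 340, 180 → max 340
Option 3 regrets: 40, 90, 90, 0, 250 → max 250
Option 4 regrets: 240, 270, 180, 40, 10 → max 270
Option 5 regrets: 210, 0, 160, 150, 300 → max 300
Smallest max regret = 250 → Option 3.

Option 3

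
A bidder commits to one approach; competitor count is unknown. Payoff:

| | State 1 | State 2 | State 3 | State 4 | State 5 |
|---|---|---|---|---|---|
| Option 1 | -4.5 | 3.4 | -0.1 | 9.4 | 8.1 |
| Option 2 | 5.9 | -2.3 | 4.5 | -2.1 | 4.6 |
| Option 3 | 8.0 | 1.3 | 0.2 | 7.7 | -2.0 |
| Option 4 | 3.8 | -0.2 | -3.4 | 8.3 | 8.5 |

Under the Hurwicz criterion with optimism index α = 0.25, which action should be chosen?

Option 1: 0.25·9.4 + 0.75·(-4.5) = -1.025
Option 2: 0.25·5.9 + 0.75·(-2.3) = -0.25
Option 3: 0.25·8.0 + 0.75·(-2.0) = 0.5
Option 4: 0.25·8.5 + 0.75·(-3.4) = -0.425
Highest Hurwicz score = 0.5 → Option 3.

Option 3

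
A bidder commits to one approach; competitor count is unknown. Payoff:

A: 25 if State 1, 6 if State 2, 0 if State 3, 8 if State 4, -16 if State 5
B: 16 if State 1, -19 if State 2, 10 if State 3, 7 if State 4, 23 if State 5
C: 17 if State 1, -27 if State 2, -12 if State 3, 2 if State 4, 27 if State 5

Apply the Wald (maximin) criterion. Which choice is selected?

A

Row minima: A=-16, B=-19, C=-27
Best worst-case = -16 → A.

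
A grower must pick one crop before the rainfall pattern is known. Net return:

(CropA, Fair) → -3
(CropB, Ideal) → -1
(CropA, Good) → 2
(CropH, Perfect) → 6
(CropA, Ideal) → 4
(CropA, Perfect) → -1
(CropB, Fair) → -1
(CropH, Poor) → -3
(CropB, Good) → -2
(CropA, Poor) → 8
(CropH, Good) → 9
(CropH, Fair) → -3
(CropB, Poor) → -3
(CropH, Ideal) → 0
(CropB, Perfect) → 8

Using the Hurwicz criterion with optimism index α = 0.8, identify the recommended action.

CropH

CropA: 0.8·8 + 0.2·(-3) = 5.8
CropH: 0.8·9 + 0.2·(-3) = 6.6
CropB: 0.8·8 + 0.2·(-3) = 5.8
Highest Hurwicz score = 6.6 → CropH.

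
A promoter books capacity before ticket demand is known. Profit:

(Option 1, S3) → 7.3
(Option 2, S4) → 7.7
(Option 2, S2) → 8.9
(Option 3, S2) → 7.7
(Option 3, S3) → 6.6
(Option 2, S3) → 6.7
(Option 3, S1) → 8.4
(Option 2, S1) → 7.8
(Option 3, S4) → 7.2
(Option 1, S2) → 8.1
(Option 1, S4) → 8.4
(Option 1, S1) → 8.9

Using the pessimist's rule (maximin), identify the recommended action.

Row minima: Option 1=7.3, Option 2=6.7, Option 3=6.6
Best worst-case = 7.3 → Option 1.

Option 1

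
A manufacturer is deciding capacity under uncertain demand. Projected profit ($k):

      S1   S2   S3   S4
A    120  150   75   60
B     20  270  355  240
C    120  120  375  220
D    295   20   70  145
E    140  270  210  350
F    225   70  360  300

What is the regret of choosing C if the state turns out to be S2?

Best payoff under S2 is 270.
Regret = 270 − 120 = 150.

150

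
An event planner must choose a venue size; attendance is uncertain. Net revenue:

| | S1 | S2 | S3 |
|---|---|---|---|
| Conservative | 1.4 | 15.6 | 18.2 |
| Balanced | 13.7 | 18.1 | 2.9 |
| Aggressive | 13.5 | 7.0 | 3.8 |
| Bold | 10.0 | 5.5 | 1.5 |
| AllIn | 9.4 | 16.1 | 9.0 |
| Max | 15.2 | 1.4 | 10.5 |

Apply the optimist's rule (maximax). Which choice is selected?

Conservative

Row maxima: Conservative=18.2, Balanced=18.1, Aggressive=13.5, Bold=10.0, AllIn=16.1, Max=15.2
Best best-case = 18.2 → Conservative.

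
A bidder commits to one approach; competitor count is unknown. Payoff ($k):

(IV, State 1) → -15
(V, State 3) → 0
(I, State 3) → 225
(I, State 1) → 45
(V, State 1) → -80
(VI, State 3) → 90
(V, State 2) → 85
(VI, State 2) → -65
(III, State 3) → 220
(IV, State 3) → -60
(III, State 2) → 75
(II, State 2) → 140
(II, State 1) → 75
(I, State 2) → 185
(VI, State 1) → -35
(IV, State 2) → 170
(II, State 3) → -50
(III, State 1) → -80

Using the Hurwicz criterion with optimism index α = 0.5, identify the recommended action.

I

I: 0.5·225 + 0.5·45 = 135
II: 0.5·140 + 0.5·(-50) = 45
III: 0.5·220 + 0.5·(-80) = 70
IV: 0.5·170 + 0.5·(-60) = 55
V: 0.5·85 + 0.5·(-80) = 2.5
VI: 0.5·90 + 0.5·(-65) = 12.5
Highest Hurwicz score = 135 → I.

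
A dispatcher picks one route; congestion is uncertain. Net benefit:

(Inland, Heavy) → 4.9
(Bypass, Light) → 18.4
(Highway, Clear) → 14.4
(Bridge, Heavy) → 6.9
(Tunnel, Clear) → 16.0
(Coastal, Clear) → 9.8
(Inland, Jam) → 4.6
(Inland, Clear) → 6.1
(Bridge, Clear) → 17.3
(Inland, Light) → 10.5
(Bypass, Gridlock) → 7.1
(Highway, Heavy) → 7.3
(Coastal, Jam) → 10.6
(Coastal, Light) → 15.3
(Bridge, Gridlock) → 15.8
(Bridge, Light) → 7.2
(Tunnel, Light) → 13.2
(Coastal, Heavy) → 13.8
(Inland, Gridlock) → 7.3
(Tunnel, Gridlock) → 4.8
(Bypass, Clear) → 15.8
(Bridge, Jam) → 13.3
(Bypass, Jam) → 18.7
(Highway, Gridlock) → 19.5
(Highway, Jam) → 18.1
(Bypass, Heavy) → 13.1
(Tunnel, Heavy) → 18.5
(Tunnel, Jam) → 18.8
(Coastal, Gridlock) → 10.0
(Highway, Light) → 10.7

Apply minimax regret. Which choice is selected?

Coastal

Column bests: Clear=17.3, Light=18.4, Heavy=18.5, Jam=18.8, Gridlock=19.5.
Bridge regrets: 0.0, 11.2, 11.6, 5.5, 3.7 → max 11.6
Tunnel regrets: 1.3, 5.2, 0.0, 0.0, 14.7 → max 14.7
Bypass regrets: 1.5, 0.0, 5.4, 0.1, 12.4 → max 12.4
Inland regrets: 11.2, 7.9, 13.6, 14.2, 12.2 → max 14.2
Coastal regrets: 7.5, 3.1, 4.7, 8.2, 9.5 → max 9.5
Highway regrets: 2.9, 7.7, 11.2, 0.7, 0.0 → max 11.2
Smallest max regret = 9.5 → Coastal.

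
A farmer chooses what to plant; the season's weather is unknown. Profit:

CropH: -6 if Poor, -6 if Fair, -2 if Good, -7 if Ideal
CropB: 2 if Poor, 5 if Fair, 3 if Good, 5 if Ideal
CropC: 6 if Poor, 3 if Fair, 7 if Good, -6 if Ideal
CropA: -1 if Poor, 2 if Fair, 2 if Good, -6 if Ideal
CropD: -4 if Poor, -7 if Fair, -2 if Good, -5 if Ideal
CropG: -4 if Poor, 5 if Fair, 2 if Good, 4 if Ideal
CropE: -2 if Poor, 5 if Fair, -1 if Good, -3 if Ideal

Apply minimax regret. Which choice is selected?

CropB

Column bests: Poor=6, Fair=5, Good=7, Ideal=5.
CropH regrets: 12, 11, 9, 12 → max 12
CropB regrets: 4, 0, 4, 0 → max 4
CropC regrets: 0, 2, 0, 11 → max 11
CropA regrets: 7, 3, 5, 11 → max 11
CropD regrets: 10, 12, 9, 10 → max 12
CropG regrets: 10, 0, 5, 1 → max 10
CropE regrets: 8, 0, 8, 8 → max 8
Smallest max regret = 4 → CropB.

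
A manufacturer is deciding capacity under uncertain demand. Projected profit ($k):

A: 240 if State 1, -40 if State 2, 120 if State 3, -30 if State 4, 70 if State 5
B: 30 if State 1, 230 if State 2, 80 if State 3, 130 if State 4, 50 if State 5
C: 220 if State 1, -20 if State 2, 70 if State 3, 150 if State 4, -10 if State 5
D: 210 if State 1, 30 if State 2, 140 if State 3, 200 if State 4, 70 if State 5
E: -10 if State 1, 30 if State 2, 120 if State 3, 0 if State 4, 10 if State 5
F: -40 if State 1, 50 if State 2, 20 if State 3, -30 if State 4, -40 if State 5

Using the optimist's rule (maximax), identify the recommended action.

A

Row maxima: A=240, B=230, C=220, D=210, E=120, F=50
Best best-case = 240 → A.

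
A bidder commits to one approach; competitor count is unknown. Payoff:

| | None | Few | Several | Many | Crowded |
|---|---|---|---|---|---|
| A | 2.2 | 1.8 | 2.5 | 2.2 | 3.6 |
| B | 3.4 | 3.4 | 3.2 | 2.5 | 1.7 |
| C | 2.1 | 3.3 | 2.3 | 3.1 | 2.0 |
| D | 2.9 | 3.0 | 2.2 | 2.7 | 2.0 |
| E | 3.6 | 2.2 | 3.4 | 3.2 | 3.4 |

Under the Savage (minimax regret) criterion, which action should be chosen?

E

Column bests: None=3.6, Few=3.4, Several=3.4, Many=3.2, Crowded=3.6.
A regrets: 1.4, 1.6, 0.9, 1.0, 0.0 → max 1.6
B regrets: 0.2, 0.0, 0.2, 0.7, 1.9 → max 1.9
C regrets: 1.5, 0.1, 1.1, 0.1, 1.6 → max 1.6
D regrets: 0.7, 0.4, 1.2, 0.5, 1.6 → max 1.6
E regrets: 0.0, 1.2, 0.0, 0.0, 0.2 → max 1.2
Smallest max regret = 1.2 → E.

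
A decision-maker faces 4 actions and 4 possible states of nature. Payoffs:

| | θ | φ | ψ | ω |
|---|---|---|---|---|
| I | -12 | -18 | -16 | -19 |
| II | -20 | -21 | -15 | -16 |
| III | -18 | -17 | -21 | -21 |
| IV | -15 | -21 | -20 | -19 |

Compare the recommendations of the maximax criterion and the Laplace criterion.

maximax → I; laplace → I (agree)

Row maxima: I=-12, II=-15, III=-17, IV=-15
Best best-case = -12 → I.
Row averages: I=-16.25, II=-18, III=-19.25, IV=-18.75
Highest average = -16.25 → I.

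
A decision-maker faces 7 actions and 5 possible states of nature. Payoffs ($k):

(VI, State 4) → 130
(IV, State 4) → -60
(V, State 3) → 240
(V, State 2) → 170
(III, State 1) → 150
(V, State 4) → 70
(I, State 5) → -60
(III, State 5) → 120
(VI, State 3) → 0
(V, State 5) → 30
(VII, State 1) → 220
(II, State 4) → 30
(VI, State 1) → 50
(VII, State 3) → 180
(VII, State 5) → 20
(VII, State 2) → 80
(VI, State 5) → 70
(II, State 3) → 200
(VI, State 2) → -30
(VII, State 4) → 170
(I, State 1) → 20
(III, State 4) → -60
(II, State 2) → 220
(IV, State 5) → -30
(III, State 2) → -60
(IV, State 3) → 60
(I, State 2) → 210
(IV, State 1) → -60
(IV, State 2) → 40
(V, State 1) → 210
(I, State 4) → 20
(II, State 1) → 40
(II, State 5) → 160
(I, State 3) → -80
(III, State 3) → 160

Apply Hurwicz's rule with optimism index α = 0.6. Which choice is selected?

I: 0.6·210 + 0.4·(-80) = 94
II: 0.6·220 + 0.4·30 = 144
III: 0.6·160 + 0.4·(-60) = 72
IV: 0.6·60 + 0.4·(-60) = 12
V: 0.6·240 + 0.4·30 = 156
VI: 0.6·130 + 0.4·(-30) = 66
VII: 0.6·220 + 0.4·20 = 140
Highest Hurwicz score = 156 → V.

V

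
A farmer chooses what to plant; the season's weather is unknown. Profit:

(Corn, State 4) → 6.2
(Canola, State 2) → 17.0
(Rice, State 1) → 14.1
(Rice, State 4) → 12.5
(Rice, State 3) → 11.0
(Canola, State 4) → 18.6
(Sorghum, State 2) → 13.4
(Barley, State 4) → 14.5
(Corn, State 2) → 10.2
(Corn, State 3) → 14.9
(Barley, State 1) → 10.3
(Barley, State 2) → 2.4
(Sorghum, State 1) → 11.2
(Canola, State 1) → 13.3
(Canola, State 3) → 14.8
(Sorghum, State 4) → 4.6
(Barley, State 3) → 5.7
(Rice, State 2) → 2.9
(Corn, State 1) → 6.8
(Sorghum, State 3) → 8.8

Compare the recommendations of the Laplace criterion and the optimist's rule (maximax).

laplace → Canola; maximax → Canola (agree)

Row averages: Sorghum=9.5, Rice=10.125, Corn=9.525, Canola=15.925, Barley=8.225
Highest average = 15.925 → Canola.
Row maxima: Sorghum=13.4, Rice=14.1, Corn=14.9, Canola=18.6, Barley=14.5
Best best-case = 18.6 → Canola.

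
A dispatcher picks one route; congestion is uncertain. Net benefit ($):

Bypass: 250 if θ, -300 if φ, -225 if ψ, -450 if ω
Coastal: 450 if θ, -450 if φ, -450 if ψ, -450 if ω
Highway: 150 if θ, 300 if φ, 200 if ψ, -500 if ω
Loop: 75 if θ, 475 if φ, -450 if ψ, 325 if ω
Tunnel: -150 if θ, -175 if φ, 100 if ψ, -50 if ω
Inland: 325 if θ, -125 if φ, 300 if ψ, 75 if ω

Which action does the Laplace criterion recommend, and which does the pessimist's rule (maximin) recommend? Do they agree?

laplace → Inland; maximin → Inland (agree)

Row averages: Bypass=-181.25, Coastal=-225, Highway=37.5, Loop=106.25, Tunnel=-68.75, Inland=143.75
Highest average = 143.75 → Inland.
Row minima: Bypass=-450, Coastal=-450, Highway=-500, Loop=-450, Tunnel=-175, Inland=-125
Best worst-case = -125 → Inland.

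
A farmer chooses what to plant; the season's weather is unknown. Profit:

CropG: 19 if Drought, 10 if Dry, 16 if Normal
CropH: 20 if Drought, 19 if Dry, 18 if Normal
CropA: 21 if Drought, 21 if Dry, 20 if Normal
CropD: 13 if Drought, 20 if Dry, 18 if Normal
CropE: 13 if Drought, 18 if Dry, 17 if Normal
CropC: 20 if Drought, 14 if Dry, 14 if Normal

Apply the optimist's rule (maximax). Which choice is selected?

CropA

Row maxima: CropG=19, CropH=20, CropA=21, CropD=20, CropE=18, CropC=20
Best best-case = 21 → CropA.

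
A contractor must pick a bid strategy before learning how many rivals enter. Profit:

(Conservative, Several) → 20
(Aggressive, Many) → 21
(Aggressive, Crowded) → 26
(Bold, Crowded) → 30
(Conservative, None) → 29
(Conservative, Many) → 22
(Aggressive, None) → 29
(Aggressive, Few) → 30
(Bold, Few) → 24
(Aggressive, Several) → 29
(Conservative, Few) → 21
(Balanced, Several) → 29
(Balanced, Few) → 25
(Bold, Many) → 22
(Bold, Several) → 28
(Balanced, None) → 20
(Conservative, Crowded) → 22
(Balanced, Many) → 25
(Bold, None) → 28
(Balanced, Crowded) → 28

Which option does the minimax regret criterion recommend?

Column bests: None=29, Few=30, Several=29, Many=25, Crowded=30.
Conservative regrets: 0, 9, 9, 3, 8 → max 9
Balanced regrets: 9, 5, 0, 0, 2 → max 9
Aggressive regrets: 0, 0, 0, 4, 4 → max 4
Bold regrets: 1, 6, 1, 3, 0 → max 6
Smallest max regret = 4 → Aggressive.

Aggressive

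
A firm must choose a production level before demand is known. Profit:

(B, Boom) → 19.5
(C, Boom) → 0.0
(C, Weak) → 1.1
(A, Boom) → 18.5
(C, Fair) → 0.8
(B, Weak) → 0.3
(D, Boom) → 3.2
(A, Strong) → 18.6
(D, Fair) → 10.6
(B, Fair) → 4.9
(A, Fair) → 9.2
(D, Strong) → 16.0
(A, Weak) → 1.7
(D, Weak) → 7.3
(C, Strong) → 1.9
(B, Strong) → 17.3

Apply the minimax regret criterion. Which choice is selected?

Column bests: Weak=7.3, Fair=10.6, Strong=18.6, Boom=19.5.
A regrets: 5.6, 1.4, 0.0, 1.0 → max 5.6
B regrets: 7.0, 5.7, 1.3, 0.0 → max 7.0
C regrets: 6.2, 9.8, 16.7, 19.5 → max 19.5
D regrets: 0.0, 0.0, 2.6, 16.3 → max 16.3
Smallest max regret = 5.6 → A.

A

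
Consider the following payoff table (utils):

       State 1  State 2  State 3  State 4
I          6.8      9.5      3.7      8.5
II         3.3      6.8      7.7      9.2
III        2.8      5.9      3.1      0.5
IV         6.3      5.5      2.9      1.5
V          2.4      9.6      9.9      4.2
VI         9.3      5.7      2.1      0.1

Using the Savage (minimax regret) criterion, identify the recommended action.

II

Column bests: State 1=9.3, State 2=9.6, State 3=9.9, State 4=9.2.
I regrets: 2.5, 0.1, 6.2, 0.7 → max 6.2
II regrets: 6.0, 2.8, 2.2, 0.0 → max 6.0
III regrets: 6.5, 3.7, 6.8, 8.7 → max 8.7
IV regrets: 3.0, 4.1, 7.0, 7.7 → max 7.7
V regrets: 6.9, 0.0, 0.0, 5.0 → max 6.9
VI regrets: 0.0, 3.9, 7.8, 9.1 → max 9.1
Smallest max regret = 6.0 → II.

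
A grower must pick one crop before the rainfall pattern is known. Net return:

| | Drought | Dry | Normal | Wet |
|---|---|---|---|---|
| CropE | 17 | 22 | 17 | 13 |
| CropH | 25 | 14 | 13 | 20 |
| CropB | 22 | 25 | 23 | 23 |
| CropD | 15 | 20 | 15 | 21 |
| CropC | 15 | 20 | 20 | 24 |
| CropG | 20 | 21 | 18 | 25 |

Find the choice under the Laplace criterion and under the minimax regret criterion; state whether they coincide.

laplace → CropB; minimax regret → CropB (agree)

Row averages: CropE=17.25, CropH=18, CropB=23.25, CropD=17.75, CropC=19.75, CropG=21
Highest average = 23.25 → CropB.
Column bests: Drought=25, Dry=25, Normal=23, Wet=25.
CropE regrets: 8, 3, 6, 12 → max 12
CropH regrets: 0, 11, 10, 5 → max 11
CropB regrets: 3, 0, 0, 2 → max 3
CropD regrets: 10, 5, 8, 4 → max 10
CropC regrets: 10, 5, 3, 1 → max 10
CropG regrets: 5, 4, 5, 0 → max 5
Smallest max regret = 3 → CropB.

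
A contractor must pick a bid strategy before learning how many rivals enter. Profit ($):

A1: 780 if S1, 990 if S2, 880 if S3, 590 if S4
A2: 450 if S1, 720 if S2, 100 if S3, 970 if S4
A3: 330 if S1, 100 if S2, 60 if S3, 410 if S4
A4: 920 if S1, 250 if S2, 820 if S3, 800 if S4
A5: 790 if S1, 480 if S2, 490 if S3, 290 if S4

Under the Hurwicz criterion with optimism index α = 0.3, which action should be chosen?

A1: 0.3·990 + 0.7·590 = 710
A2: 0.3·970 + 0.7·100 = 361
A3: 0.3·410 + 0.7·60 = 165
A4: 0.3·920 + 0.7·250 = 451
A5: 0.3·790 + 0.7·290 = 440
Highest Hurwicz score = 710 → A1.

A1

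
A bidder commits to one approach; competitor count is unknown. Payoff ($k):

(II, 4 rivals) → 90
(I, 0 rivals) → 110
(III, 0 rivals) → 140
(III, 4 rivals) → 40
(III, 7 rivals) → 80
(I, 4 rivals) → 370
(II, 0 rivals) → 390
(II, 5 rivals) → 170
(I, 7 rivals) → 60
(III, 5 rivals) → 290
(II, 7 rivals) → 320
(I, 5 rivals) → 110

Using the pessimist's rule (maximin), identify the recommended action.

II

Row minima: I=60, II=90, III=40
Best worst-case = 90 → II.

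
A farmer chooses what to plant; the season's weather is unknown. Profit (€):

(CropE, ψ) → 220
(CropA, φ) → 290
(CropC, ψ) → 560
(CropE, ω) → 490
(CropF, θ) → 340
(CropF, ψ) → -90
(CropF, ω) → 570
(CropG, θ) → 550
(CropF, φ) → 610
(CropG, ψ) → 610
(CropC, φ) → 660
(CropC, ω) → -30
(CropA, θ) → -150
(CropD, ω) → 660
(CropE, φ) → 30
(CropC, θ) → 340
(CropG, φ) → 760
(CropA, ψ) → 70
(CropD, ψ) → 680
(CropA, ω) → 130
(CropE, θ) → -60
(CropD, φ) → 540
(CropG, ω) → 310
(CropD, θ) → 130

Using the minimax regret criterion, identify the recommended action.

Column bests: θ=550, φ=760, ψ=680, ω=660.
CropE regrets: 610, 730, 460, 170 → max 730
CropC regrets: 210, 100, 120, 690 → max 690
CropG regrets: 0, 0, 70, 350 → max 350
CropF regrets: 210, 150, 770, 90 → max 770
CropA regrets: 700, 470, 610, 530 → max 700
CropD regrets: 420, 220, 0, 0 → max 420
Smallest max regret = 350 → CropG.

CropG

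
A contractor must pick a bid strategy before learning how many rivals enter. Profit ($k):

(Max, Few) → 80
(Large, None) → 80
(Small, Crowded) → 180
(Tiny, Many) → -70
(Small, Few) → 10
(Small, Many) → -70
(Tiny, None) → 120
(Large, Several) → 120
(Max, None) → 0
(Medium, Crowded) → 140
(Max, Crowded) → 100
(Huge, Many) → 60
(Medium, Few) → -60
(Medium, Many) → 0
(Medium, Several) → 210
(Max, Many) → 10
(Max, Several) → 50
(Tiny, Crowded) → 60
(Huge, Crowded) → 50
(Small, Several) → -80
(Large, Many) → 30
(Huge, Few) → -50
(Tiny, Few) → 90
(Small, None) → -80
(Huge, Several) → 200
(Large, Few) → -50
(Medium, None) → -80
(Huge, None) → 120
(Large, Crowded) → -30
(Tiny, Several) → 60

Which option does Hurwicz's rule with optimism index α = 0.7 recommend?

Huge

Tiny: 0.7·120 + 0.3·(-70) = 63
Small: 0.7·180 + 0.3·(-80) = 102
Medium: 0.7·210 + 0.3·(-80) = 123
Large: 0.7·120 + 0.3·(-50) = 69
Huge: 0.7·200 + 0.3·(-50) = 125
Max: 0.7·100 + 0.3·0 = 70
Highest Hurwicz score = 125 → Huge.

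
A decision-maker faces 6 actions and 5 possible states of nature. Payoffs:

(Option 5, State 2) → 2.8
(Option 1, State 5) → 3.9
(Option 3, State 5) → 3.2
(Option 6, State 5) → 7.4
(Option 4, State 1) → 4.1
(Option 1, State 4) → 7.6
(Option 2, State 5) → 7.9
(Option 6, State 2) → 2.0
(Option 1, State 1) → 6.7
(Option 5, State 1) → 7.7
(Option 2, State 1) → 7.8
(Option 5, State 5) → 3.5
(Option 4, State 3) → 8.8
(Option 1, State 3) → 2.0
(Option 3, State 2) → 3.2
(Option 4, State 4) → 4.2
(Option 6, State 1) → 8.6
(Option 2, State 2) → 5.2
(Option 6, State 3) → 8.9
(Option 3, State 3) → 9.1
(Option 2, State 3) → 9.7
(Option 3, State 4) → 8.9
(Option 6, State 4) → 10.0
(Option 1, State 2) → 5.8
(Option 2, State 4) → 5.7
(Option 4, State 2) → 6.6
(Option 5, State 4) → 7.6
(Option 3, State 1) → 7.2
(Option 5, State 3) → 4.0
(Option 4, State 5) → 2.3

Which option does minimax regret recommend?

Option 2

Column bests: State 1=8.6, State 2=6.6, State 3=9.7, State 4=10.0, State 5=7.9.
Option 1 regrets: 1.9, 0.8, 7.7, 2.4, 4.0 → max 7.7
Option 2 regrets: 0.8, 1.4, 0.0, 4.3, 0.0 → max 4.3
Option 3 regrets: 1.4, 3.4, 0.6, 1.1, 4.7 → max 4.7
Option 4 regrets: 4.5, 0.0, 0.9, 5.8, 5.6 → max 5.8
Option 5 regrets: 0.9, 3.8, 5.7, 2.4, 4.4 → max 5.7
Option 6 regrets: 0.0, 4.6, 0.8, 0.0, 0.5 → max 4.6
Smallest max regret = 4.3 → Option 2.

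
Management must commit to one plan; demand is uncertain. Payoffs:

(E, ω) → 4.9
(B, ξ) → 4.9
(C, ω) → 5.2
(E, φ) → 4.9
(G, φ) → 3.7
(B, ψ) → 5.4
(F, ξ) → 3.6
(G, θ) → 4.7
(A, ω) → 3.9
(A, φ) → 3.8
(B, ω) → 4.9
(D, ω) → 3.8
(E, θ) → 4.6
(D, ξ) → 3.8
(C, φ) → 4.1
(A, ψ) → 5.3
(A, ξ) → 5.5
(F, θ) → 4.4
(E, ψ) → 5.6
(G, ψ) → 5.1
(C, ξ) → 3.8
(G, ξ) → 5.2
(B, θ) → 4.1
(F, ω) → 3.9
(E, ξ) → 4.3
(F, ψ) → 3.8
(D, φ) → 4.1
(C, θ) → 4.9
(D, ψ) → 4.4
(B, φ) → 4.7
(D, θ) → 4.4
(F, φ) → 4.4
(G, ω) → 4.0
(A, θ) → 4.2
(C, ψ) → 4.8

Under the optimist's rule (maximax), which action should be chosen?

E

Row maxima: A=5.5, B=5.4, C=5.2, D=4.4, E=5.6, F=4.4, G=5.2
Best best-case = 5.6 → E.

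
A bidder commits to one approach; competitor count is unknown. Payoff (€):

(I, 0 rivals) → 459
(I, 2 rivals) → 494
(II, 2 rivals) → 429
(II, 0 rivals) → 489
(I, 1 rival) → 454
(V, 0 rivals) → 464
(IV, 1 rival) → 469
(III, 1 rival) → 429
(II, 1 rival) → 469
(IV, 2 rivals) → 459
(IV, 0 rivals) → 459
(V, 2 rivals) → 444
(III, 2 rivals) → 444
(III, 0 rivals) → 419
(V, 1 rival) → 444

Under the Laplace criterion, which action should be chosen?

I

Row averages: I=469, II=1387/3, III=1292/3, IV=1387/3, V=1352/3
Highest average = 469 → I.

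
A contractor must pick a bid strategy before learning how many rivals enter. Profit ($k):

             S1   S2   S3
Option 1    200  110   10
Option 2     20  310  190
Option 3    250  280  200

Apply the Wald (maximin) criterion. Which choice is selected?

Row minima: Option 1=10, Option 2=20, Option 3=200
Best worst-case = 200 → Option 3.

Option 3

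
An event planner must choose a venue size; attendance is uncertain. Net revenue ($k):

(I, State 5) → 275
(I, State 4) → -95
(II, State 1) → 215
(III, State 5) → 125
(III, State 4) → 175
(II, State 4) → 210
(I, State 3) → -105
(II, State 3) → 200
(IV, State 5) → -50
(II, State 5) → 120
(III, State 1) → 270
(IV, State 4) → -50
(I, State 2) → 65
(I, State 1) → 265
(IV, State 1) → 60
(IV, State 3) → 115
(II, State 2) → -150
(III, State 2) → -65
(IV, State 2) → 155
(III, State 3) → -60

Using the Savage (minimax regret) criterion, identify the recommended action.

III

Column bests: State 1=270, State 2=155, State 3=200, State 4=210, State 5=275.
I regrets: 5, 90, 305, 305, 0 → max 305
II regrets: 55, 305, 0, 0, 155 → max 305
III regrets: 0, 220, 260, 35, 150 → max 260
IV regrets: 210, 0, 85, 260, 325 → max 325
Smallest max regret = 260 → III.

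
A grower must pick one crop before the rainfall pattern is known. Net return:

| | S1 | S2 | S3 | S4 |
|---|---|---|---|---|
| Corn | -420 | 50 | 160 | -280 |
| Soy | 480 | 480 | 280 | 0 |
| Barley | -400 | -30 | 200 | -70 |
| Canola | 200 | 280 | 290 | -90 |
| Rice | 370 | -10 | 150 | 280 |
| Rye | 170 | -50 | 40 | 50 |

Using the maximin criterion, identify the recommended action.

Row minima: Corn=-420, Soy=0, Barley=-400, Canola=-90, Rice=-10, Rye=-50
Best worst-case = 0 → Soy.

Soy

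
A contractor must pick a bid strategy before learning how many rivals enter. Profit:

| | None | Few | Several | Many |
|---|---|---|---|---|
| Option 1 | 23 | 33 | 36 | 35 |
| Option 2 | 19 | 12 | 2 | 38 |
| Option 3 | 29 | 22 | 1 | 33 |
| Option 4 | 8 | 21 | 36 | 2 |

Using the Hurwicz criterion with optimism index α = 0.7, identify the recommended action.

Option 1: 0.7·36 + 0.3·23 = 32.1
Option 2: 0.7·38 + 0.3·2 = 27.2
Option 3: 0.7·33 + 0.3·1 = 23.4
Option 4: 0.7·36 + 0.3·2 = 25.8
Highest Hurwicz score = 32.1 → Option 1.

Option 1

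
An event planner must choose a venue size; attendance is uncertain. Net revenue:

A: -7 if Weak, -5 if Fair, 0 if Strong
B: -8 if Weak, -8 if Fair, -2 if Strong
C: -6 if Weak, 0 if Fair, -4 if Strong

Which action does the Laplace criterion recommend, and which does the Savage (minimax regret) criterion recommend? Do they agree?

Row averages: A=-4, B=-6, C=-10/3
Highest average = -10/3 → C.
Column bests: Weak=-6, Fair=0, Strong=0.
A regrets: 1, 5, 0 → max 5
B regrets: 2, 8, 2 → max 8
C regrets: 0, 0, 4 → max 4
Smallest max regret = 4 → C.

laplace → C; minimax regret → C (agree)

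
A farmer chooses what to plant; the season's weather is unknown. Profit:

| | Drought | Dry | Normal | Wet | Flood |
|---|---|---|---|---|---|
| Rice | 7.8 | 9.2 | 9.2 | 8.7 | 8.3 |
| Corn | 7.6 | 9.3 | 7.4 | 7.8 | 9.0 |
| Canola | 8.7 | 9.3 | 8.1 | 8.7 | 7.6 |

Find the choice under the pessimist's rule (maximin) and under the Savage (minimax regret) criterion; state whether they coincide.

maximin → Rice; minimax regret → Rice (agree)

Row minima: Rice=7.8, Corn=7.4, Canola=7.6
Best worst-case = 7.8 → Rice.
Column bests: Drought=8.7, Dry=9.3, Normal=9.2, Wet=8.7, Flood=9.0.
Rice regrets: 0.9, 0.1, 0.0, 0.0, 0.7 → max 0.9
Corn regrets: 1.1, 0.0, 1.8, 0.9, 0.0 → max 1.8
Canola regrets: 0.0, 0.0, 1.1, 0.0, 1.4 → max 1.4
Smallest max regret = 0.9 → Rice.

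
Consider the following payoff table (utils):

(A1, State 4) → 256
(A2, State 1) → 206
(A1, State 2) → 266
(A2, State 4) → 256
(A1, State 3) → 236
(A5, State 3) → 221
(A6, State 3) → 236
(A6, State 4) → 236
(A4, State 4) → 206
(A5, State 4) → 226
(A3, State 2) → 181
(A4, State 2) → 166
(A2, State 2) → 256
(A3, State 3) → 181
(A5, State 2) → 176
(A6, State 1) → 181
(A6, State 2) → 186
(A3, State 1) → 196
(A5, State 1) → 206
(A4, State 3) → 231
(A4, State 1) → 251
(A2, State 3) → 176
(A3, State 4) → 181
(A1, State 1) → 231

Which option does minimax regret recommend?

A1

Column bests: State 1=251, State 2=266, State 3=236, State 4=256.
A1 regrets: 20, 0, 0, 0 → max 20
A2 regrets: 45, 10, 60, 0 → max 60
A3 regrets: 55, 85, 55, 75 → max 85
A4 regrets: 0, 100, 5, 50 → max 100
A5 regrets: 45, 90, 15, 30 → max 90
A6 regrets: 70, 80, 0, 20 → max 80
Smallest max regret = 20 → A1.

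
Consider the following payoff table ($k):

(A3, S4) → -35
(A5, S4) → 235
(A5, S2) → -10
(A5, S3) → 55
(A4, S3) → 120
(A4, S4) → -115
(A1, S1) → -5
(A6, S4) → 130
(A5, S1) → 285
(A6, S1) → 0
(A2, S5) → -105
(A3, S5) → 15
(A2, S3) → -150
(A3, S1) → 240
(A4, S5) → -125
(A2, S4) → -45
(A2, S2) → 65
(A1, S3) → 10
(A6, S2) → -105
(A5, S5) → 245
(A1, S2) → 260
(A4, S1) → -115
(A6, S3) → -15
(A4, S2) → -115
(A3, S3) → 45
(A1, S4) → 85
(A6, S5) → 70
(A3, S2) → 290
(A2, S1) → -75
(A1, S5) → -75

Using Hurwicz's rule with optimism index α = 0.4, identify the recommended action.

A5

A1: 0.4·260 + 0.6·(-75) = 59
A2: 0.4·65 + 0.6·(-150) = -64
A3: 0.4·290 + 0.6·(-35) = 95
A4: 0.4·120 + 0.6·(-125) = -27
A5: 0.4·285 + 0.6·(-10) = 108
A6: 0.4·130 + 0.6·(-105) = -11
Highest Hurwicz score = 108 → A5.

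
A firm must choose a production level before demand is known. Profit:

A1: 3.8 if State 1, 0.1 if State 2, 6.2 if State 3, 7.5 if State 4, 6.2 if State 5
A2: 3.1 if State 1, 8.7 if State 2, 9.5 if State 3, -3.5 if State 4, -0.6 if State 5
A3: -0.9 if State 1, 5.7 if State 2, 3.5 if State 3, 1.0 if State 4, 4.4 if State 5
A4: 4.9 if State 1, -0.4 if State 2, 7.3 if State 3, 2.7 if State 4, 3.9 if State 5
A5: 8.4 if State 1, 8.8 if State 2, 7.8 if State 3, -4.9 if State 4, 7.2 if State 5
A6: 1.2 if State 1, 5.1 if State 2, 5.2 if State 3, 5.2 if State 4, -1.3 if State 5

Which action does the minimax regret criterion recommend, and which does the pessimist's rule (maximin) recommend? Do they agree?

Column bests: State 1=8.4, State 2=8.8, State 3=9.5, State 4=7.5, State 5=7.2.
A1 regrets: 4.6, 8.7, 3.3, 0.0, 1.0 → max 8.7
A2 regrets: 5.3, 0.1, 0.0, 11.0, 7.8 → max 11.0
A3 regrets: 9.3, 3.1, 6.0, 6.5, 2.8 → max 9.3
A4 regrets: 3.5, 9.2, 2.2, 4.8, 3.3 → max 9.2
A5 regrets: 0.0, 0.0, 1.7, 12.4, 0.0 → max 12.4
A6 regrets: 7.2, 3.7, 4.3, 2.3, 8.5 → max 8.5
Smallest max regret = 8.5 → A6.
Row minima: A1=0.1, A2=-3.5, A3=-0.9, A4=-0.4, A5=-4.9, A6=-1.3
Best worst-case = 0.1 → A1.

minimax regret → A6; maximin → A1 (disagree)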